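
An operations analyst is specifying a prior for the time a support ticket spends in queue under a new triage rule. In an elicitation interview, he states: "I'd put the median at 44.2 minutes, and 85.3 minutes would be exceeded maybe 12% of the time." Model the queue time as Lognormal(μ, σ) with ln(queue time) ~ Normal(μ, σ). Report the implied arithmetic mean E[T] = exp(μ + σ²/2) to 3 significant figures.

If T ~ Lognormal(μ,σ) then ln T ~ Normal(μ,σ), so the p-quantile of ln T is μ + z_p·σ.
ln(44.2) = 3.789 and ln(85.3) = 4.446; z_{0.5} = 0, z_{0.88} = 1.175.
σ = (4.446 − 3.789)/(1.175 − (0)) = 0.560.
μ = 3.789 − (0)·0.560 = 3.789.
E[T] = exp(μ + σ²/2) = exp(3.789 + 0.1565) = 51.7 minutes.

E[T] ≈ 51.7 minutes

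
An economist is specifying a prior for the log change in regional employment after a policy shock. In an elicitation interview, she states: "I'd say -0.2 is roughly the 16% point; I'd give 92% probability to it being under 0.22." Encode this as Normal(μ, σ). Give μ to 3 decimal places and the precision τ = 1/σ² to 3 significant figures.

μ = -0.026, τ = 32.6

The p-quantile of Normal(μ,σ) is μ + z_p·σ, with z_{0.16} = -0.9945 and z_{0.92} = 1.405.
Eliminate σ: μ = (z₂·x₁ − z₁·x₂)/(z₂ − z₁) = (1.405·-0.2 − (-0.9945)·0.22)/2.4 = -0.026.
Then σ = (x₂ − x₁)/(z₂ − z₁) = (0.22 − -0.2)/2.4 = 0.175.
Precision τ = 1/σ² = 1/0.175² = 32.6.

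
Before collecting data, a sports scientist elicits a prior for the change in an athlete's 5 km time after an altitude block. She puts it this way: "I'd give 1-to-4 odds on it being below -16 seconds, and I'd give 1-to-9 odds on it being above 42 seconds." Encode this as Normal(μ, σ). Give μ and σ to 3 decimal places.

The p-quantile of Normal(μ,σ) is μ + z_p·σ, with z_{0.2} = -0.8416 and z_{0.9} = 1.282.
Eliminate σ: μ = (z₂·x₁ − z₁·x₂)/(z₂ − z₁) = (1.282·-16 − (-0.8416)·42)/2.123 = 6.991.
Then σ = (x₂ − x₁)/(z₂ − z₁) = (42 − -16)/2.123 = 27.318.

μ = 6.991, σ = 27.318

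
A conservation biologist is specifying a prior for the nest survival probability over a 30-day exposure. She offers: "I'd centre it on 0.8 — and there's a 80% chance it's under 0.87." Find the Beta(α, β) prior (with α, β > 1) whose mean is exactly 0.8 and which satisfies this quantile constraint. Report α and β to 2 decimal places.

α ≈ 19.21, β ≈ 4.80

With mean 0.8 fixed, write α = 0.8s, β = 0.2s where s = α+β.
Need P(θ < 0.87) = 0.8 under Beta(0.8s, 0.2s). Normal approximation: (q−m)/√(m(1−m)/s) ≈ z_{0.8} = 0.842, so s ≈ 0.8·0.2·(0.842)²/(0.87−0.8)² = 23.1.
At s = 23.1: P(θ<0.87) ≈ 0.794. Adjusting to match 0.8 gives s ≈ 24.01.
So α = 0.8·24.01 ≈ 19.21, β = 0.2·24.01 ≈ 4.80.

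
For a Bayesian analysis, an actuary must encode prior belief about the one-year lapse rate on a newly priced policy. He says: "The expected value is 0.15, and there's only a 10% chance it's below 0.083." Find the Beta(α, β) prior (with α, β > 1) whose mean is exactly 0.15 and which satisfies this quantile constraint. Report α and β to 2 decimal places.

With mean 0.15 fixed, write α = 0.15s, β = 0.85s where s = α+β.
Need P(θ < 0.083) = 0.1 under Beta(0.15s, 0.85s). Normal approximation: (q−m)/√(m(1−m)/s) ≈ z_{0.1} = -1.28, so s ≈ 0.15·0.85·(-1.28)²/(0.083−0.15)² = 46.6.
At s = 46.6: P(θ<0.083) ≈ 0.081. Adjusting to match 0.1 gives s ≈ 40.19.
So α = 0.15·40.19 ≈ 6.03, β = 0.85·40.19 ≈ 34.16.

α ≈ 6.03, β ≈ 34.16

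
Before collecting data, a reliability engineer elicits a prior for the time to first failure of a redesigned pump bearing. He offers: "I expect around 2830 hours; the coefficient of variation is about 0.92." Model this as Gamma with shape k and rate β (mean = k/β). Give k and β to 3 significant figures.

k ≈ 1.18, β ≈ 0.000417

For Gamma(k, rate β): mean = k/β, variance = k/β², so CV = 1/√k.
CV = 0.92, hence k = 1/CV² = 1.18.
Then β = k/mean = 1.18/2830 = 0.000417.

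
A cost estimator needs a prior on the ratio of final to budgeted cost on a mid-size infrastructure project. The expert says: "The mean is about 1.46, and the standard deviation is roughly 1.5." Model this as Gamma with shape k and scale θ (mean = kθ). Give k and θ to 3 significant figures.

k ≈ 0.947, θ ≈ 1.54

For Gamma(k, scale θ): mean = kθ, variance = kθ², so CV = 1/√k.
CV = SD/mean = 1.5/1.46 = 1.027, hence k = 1/CV² = 0.947.
Then θ = mean/k = 1.46/0.947 = 1.54.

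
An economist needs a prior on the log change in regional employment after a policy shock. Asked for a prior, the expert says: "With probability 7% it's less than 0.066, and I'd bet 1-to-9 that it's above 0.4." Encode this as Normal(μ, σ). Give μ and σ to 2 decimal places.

The p-quantile of Normal(μ,σ) is μ + z_p·σ, with z_{0.07} = -1.476 and z_{0.9} = 1.282.
Eliminate σ: μ = (z₂·x₁ − z₁·x₂)/(z₂ − z₁) = (1.282·0.066 − (-1.476)·0.4)/2.757 = 0.24.
Then σ = (x₂ − x₁)/(z₂ − z₁) = (0.4 − 0.066)/2.757 = 0.12.

μ = 0.24, σ = 0.12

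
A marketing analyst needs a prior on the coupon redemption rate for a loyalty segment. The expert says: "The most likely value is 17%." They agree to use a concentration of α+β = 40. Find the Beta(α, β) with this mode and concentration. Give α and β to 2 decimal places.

For α,β > 1 the Beta mode is (α−1)/(α+β−2). With α+β = 40, the mode is (α−1)/38.
Set (α−1)/38 = 0.17 → α = 1 + 0.17·38 = 7.46.
β = 40 − α = 32.54.

α = 7.46, β = 32.54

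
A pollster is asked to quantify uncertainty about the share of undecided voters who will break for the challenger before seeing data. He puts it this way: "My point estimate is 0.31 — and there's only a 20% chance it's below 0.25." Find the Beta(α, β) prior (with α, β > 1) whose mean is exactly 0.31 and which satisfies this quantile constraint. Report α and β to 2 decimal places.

With mean 0.31 fixed, write α = 0.31s, β = 0.69s where s = α+β.
Need P(θ < 0.25) = 0.2 under Beta(0.31s, 0.69s). Normal approximation: (q−m)/√(m(1−m)/s) ≈ z_{0.2} = -0.842, so s ≈ 0.31·0.69·(-0.842)²/(0.25−0.31)² = 42.1.
At s = 42.1: P(θ<0.25) ≈ 0.203. Adjusting to match 0.2 gives s ≈ 43.17.
So α = 0.31·43.17 ≈ 13.38, β = 0.69·43.17 ≈ 29.79.

α ≈ 13.38, β ≈ 29.79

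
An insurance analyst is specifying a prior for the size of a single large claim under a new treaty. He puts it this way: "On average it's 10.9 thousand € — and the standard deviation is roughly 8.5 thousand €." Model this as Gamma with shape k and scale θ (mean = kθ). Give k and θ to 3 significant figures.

k ≈ 1.64, θ ≈ 6.63

For Gamma(k, scale θ): mean = kθ, variance = kθ², so CV = 1/√k.
CV = SD/mean = 8.5/10.9 = 0.7798, hence k = 1/CV² = 1.64.
Then θ = mean/k = 10.9/1.64 = 6.63.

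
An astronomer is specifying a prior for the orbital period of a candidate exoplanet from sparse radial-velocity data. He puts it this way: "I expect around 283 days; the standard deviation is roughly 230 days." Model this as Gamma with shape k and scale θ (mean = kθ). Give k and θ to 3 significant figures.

k ≈ 1.51, θ ≈ 187

For Gamma(k, scale θ): mean = kθ, variance = kθ², so CV = 1/√k.
CV = SD/mean = 230/283 = 0.8127, hence k = 1/CV² = 1.51.
Then θ = mean/k = 283/1.51 = 187.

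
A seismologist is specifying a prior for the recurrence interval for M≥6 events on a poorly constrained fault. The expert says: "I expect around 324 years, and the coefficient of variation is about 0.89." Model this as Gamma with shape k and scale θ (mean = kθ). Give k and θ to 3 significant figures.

For Gamma(k, scale θ): mean = kθ, variance = kθ², so CV = 1/√k.
CV = 0.89, hence k = 1/CV² = 1.26.
Then θ = mean/k = 324/1.26 = 257.

k ≈ 1.26, θ ≈ 257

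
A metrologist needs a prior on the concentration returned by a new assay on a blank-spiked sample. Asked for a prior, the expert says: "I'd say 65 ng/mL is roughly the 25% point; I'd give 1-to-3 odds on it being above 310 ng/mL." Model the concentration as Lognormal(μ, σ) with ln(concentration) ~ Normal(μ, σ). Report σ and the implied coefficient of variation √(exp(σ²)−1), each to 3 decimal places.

σ ≈ 1.158, CV ≈ 1.680

If T ~ Lognormal(μ,σ) then ln T ~ Normal(μ,σ), so the p-quantile of ln T is μ + z_p·σ.
ln(65) = 4.174 and ln(310) = 5.737; z_{0.25} = -0.6745, z_{0.75} = 0.6745.
σ = (5.737 − 4.174)/(0.6745 − (-0.6745)) = 1.158.
μ = 4.174 − (-0.6745)·1.158 = 4.955.
CV = √(exp(σ²)−1) = √(exp(1.3411)−1) = 1.680.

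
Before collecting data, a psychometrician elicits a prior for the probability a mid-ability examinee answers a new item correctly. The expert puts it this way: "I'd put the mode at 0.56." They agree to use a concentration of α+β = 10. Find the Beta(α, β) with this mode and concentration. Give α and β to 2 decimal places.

α = 5.48, β = 4.52

For α,β > 1 the Beta mode is (α−1)/(α+β−2). With α+β = 10, the mode is (α−1)/8.
Set (α−1)/8 = 0.56 → α = 1 + 0.56·8 = 5.48.
β = 10 − α = 4.52.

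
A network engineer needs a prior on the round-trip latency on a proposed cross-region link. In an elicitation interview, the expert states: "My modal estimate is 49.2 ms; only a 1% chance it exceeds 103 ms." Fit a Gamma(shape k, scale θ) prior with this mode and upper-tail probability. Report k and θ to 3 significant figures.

k ≈ 9.92, θ ≈ 5.52

Gamma(k,θ) with k>1 has mode (k−1)θ, so θ = 49.2/(k−1).
Need P(X < 103) = 0.99 with θ tied to k this way. Start at k = 2, θ = 49.2: P(X<103) ≈ 0.619.
Too low — raise k to concentrate. Iterating converges to k ≈ 9.92.
Then θ = 49.2/(9.92−1) ≈ 5.52.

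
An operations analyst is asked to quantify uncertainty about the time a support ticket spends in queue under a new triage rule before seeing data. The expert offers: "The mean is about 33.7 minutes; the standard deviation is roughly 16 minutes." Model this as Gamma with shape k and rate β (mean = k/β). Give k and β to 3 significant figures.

k ≈ 4.44, β ≈ 0.132

For Gamma(k, rate β): mean = k/β, variance = k/β², so CV = 1/√k.
CV = SD/mean = 16/33.7 = 0.4748, hence k = 1/CV² = 4.44.
Then β = k/mean = 4.44/33.7 = 0.132.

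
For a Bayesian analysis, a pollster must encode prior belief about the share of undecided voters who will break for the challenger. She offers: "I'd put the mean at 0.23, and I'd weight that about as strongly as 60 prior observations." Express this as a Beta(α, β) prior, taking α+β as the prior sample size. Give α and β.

α = 13.8, β = 46.2

Under the effective-sample-size interpretation, Beta(α, β) has prior mean α/(α+β) and prior sample size α+β.
So α+β = 60 and α/(α+β) = 0.23, giving α = 0.23·60 = 13.8 and β = 60 − 13.8 = 46.2.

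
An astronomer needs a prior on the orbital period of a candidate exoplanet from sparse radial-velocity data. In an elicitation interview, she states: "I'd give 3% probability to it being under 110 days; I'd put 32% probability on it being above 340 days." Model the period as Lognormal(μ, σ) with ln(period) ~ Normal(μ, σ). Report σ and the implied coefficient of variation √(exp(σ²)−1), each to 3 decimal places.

If T ~ Lognormal(μ,σ) then ln T ~ Normal(μ,σ), so the p-quantile of ln T is μ + z_p·σ.
ln(110) = 4.7 and ln(340) = 5.829; z_{0.03} = -1.881, z_{0.68} = 0.4677.
σ = (5.829 − 4.7)/(0.4677 − (-1.881)) = 0.481.
μ = 4.7 − (-1.881)·0.481 = 5.604.
CV = √(exp(σ²)−1) = √(exp(0.2309)−1) = 0.510.

σ ≈ 0.481, CV ≈ 0.510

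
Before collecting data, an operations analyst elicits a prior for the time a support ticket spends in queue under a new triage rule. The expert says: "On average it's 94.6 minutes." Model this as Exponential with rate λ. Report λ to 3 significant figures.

Exponential mean = 1/λ, so λ = 1/94.6 = 0.0106.

λ ≈ 0.0106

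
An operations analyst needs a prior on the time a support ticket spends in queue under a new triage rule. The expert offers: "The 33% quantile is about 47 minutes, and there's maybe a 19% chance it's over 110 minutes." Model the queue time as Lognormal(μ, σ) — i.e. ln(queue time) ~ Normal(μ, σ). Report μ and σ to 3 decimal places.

If T ~ Lognormal(μ,σ) then ln T ~ Normal(μ,σ), so the p-quantile of ln T is μ + z_p·σ.
ln(47) = 3.85 and ln(110) = 4.7; z_{0.33} = -0.4399, z_{0.81} = 0.8779.
σ = (4.7 − 3.85)/(0.8779 − (-0.4399)) = 0.645.
μ = 3.85 − (-0.4399)·0.645 = 4.134.

μ ≈ 4.134, σ ≈ 0.645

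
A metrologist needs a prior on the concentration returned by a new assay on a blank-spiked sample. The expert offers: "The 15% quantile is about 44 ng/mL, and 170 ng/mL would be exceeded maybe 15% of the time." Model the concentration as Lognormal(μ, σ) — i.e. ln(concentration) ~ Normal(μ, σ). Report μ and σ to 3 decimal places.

μ ≈ 4.460, σ ≈ 0.652

If T ~ Lognormal(μ,σ) then ln T ~ Normal(μ,σ), so the p-quantile of ln T is μ + z_p·σ.
ln(44) = 3.784 and ln(170) = 5.136; z_{0.15} = -1.036, z_{0.85} = 1.036.
σ = (5.136 − 3.784)/(1.036 − (-1.036)) = 0.652.
μ = 3.784 − (-1.036)·0.652 = 4.460.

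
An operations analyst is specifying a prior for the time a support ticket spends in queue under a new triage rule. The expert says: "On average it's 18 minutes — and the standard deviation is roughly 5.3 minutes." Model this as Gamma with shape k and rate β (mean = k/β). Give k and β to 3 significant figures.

For Gamma(k, rate β): mean = k/β, variance = k/β², so CV = 1/√k.
CV = SD/mean = 5.3/18 = 0.2944, hence k = 1/CV² = 11.5.
Then β = k/mean = 11.5/18 = 0.641.

k ≈ 11.5, β ≈ 0.641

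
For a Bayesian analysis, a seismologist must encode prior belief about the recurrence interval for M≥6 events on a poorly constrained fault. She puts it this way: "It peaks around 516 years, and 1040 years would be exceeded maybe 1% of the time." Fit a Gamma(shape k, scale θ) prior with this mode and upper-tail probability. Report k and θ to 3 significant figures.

Gamma(k,θ) with k>1 has mode (k−1)θ, so θ = 516/(k−1).
Need P(X < 1040) = 0.99 with θ tied to k this way. Start at k = 2, θ = 516: P(X<1040) ≈ 0.598.
Too low — raise k to concentrate. Iterating converges to k ≈ 11.
Then θ = 516/(11−1) ≈ 51.7.

k ≈ 11, θ ≈ 51.7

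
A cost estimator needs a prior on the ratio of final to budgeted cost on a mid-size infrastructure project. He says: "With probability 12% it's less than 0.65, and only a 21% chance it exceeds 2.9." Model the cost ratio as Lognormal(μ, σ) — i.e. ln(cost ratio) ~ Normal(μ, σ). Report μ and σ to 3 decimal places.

If T ~ Lognormal(μ,σ) then ln T ~ Normal(μ,σ), so the p-quantile of ln T is μ + z_p·σ.
ln(0.65) = -0.4308 and ln(2.9) = 1.065; z_{0.12} = -1.175, z_{0.79} = 0.8064.
σ = (1.065 − -0.4308)/(0.8064 − (-1.175)) = 0.755.
μ = -0.4308 − (-1.175)·0.755 = 0.456.

μ ≈ 0.456, σ ≈ 0.755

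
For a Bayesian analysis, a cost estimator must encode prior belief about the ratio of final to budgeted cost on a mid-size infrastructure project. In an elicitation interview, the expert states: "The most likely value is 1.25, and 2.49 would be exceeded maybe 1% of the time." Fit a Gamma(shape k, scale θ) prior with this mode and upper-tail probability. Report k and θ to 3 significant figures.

k ≈ 11.4, θ ≈ 0.121

Gamma(k,θ) with k>1 has mode (k−1)θ, so θ = 1.25/(k−1).
Need P(X < 2.49) = 0.99 with θ tied to k this way. Start at k = 2, θ = 1.25: P(X<2.49) ≈ 0.592.
Too low — raise k to concentrate. Iterating converges to k ≈ 11.4.
Then θ = 1.25/(11.4−1) ≈ 0.121.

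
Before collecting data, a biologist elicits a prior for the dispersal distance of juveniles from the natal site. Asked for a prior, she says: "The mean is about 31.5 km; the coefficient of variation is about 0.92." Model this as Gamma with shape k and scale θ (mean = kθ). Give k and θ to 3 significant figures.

k ≈ 1.18, θ ≈ 26.7

For Gamma(k, scale θ): mean = kθ, variance = kθ², so CV = 1/√k.
CV = 0.92, hence k = 1/CV² = 1.18.
Then θ = mean/k = 31.5/1.18 = 26.7.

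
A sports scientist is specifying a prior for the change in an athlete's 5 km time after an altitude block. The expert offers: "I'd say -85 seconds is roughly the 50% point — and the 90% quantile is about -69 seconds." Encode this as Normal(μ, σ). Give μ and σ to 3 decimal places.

The p-quantile of Normal(μ,σ) is μ + z_p·σ, with z_{0.5} = 0 and z_{0.9} = 1.282.
Eliminate σ: μ = (z₂·x₁ − z₁·x₂)/(z₂ − z₁) = (1.282·-85 − (0)·-69)/1.282 = -85.000.
Then σ = (x₂ − x₁)/(z₂ − z₁) = (-69 − -85)/1.282 = 12.485.

μ = -85.000, σ = 12.485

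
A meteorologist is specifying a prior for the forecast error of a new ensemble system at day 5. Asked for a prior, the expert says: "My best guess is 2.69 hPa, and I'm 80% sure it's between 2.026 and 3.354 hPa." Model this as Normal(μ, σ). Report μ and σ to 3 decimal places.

μ = 2.690, σ = 0.518

A symmetric 80% interval runs μ ± z·σ with z = 1.282.
Half-width = 0.664, so σ = 0.664/1.282 = 0.518.
μ is the stated best guess, 2.690.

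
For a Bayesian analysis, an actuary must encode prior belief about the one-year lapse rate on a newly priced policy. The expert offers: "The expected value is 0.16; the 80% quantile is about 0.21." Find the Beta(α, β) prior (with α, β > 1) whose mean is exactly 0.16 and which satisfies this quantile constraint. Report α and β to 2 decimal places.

α ≈ 5.49, β ≈ 28.83

With mean 0.16 fixed, write α = 0.16s, β = 0.84s where s = α+β.
Need P(θ < 0.21) = 0.8 under Beta(0.16s, 0.84s). Normal approximation: (q−m)/√(m(1−m)/s) ≈ z_{0.8} = 0.842, so s ≈ 0.16·0.84·(0.842)²/(0.21−0.16)² = 38.1.
At s = 38.1: P(θ<0.21) ≈ 0.810. Adjusting to match 0.8 gives s ≈ 34.32.
So α = 0.16·34.32 ≈ 5.49, β = 0.84·34.32 ≈ 28.83.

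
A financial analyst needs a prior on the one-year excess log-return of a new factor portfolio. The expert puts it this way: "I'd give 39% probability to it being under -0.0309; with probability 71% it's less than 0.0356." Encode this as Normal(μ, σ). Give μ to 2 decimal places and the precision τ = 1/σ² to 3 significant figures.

For Normal(μ,σ), the p-quantile is μ + z_p·σ. Here z_{0.39} = -0.2793, z_{0.71} = 0.5534.
So -0.0309 = μ − 0.2793σ and 0.0356 = μ + 0.5534σ.
Subtracting: σ = (0.0356 − -0.0309)/(0.5534 − (-0.2793)) = 0.08.
Then μ = -0.0309 − (-0.2793)·0.08 = -0.01.
Precision τ = 1/σ² = 1/0.07986² = 157.

μ = -0.01, τ = 157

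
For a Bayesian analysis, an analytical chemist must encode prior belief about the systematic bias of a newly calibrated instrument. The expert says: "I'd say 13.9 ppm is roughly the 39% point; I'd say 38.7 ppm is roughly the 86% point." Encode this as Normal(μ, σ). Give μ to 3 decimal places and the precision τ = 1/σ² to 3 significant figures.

μ = 18.995, τ = 0.00301

The p-quantile of Normal(μ,σ) is μ + z_p·σ, with z_{0.39} = -0.2793 and z_{0.86} = 1.08.
Eliminate σ: μ = (z₂·x₁ − z₁·x₂)/(z₂ − z₁) = (1.08·13.9 − (-0.2793)·38.7)/1.36 = 18.995.
Then σ = (x₂ − x₁)/(z₂ − z₁) = (38.7 − 13.9)/1.36 = 18.240.
Precision τ = 1/σ² = 1/18.24² = 0.00301.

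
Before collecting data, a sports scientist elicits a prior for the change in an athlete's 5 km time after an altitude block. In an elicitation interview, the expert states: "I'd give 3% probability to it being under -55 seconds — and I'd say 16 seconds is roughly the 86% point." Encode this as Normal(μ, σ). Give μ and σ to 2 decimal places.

μ = -9.90, σ = 23.98

The p-quantile of Normal(μ,σ) is μ + z_p·σ, with z_{0.03} = -1.881 and z_{0.86} = 1.08.
Eliminate σ: μ = (z₂·x₁ − z₁·x₂)/(z₂ − z₁) = (1.08·-55 − (-1.881)·16)/2.961 = -9.90.
Then σ = (x₂ − x₁)/(z₂ − z₁) = (16 − -55)/2.961 = 23.98.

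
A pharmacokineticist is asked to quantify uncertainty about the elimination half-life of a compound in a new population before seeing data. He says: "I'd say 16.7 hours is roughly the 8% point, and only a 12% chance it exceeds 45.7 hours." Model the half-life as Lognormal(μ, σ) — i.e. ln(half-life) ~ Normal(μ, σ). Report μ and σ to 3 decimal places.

If T ~ Lognormal(μ,σ) then ln T ~ Normal(μ,σ), so the p-quantile of ln T is μ + z_p·σ.
ln(16.7) = 2.815 and ln(45.7) = 3.822; z_{0.08} = -1.405, z_{0.88} = 1.175.
σ = (3.822 − 2.815)/(1.175 − (-1.405)) = 0.390.
μ = 2.815 − (-1.405)·0.390 = 3.364.

μ ≈ 3.364, σ ≈ 0.390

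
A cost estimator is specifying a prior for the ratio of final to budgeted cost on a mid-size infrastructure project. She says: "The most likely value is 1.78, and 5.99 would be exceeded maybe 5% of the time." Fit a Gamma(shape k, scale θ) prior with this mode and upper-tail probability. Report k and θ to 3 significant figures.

k ≈ 2.77, θ ≈ 1.01

Gamma(k,θ) with k>1 has mode (k−1)θ, so θ = 1.78/(k−1).
Need P(X < 5.99) = 0.95 with θ tied to k this way. Start at k = 2, θ = 1.78: P(X<5.99) ≈ 0.849.
Too low — raise k to concentrate. Iterating converges to k ≈ 2.77.
Then θ = 1.78/(2.77−1) ≈ 1.01.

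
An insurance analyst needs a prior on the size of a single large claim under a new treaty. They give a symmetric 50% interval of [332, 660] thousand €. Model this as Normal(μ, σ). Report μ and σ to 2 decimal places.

A symmetric 50% interval runs μ ± z·σ with z = 0.6745.
Half-width = 164, so σ = 164/0.6745 = 243.15.
μ is the interval midpoint, 496.00.

μ = 496.00, σ = 243.15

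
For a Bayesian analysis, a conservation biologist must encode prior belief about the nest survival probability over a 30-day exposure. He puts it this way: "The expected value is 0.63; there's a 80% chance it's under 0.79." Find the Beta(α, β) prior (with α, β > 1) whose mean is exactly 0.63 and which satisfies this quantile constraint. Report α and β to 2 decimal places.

With mean 0.63 fixed, write α = 0.63s, β = 0.37s where s = α+β.
Need P(θ < 0.79) = 0.8 under Beta(0.63s, 0.37s). Normal approximation: (q−m)/√(m(1−m)/s) ≈ z_{0.8} = 0.842, so s ≈ 0.63·0.37·(0.842)²/(0.79−0.63)² = 6.4.
At s = 6.4: P(θ<0.79) ≈ 0.795. Adjusting to match 0.8 gives s ≈ 6.69.
So α = 0.63·6.69 ≈ 4.22, β = 0.37·6.69 ≈ 2.48.

α ≈ 4.22, β ≈ 2.48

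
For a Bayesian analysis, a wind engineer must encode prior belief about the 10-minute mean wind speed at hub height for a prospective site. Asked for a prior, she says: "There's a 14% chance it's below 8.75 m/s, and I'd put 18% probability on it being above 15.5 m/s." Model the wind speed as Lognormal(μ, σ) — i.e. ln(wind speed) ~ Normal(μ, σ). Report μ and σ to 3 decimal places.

μ ≈ 2.479, σ ≈ 0.287

If T ~ Lognormal(μ,σ) then ln T ~ Normal(μ,σ), so the p-quantile of ln T is μ + z_p·σ.
ln(8.75) = 2.169 and ln(15.5) = 2.741; z_{0.14} = -1.08, z_{0.82} = 0.9154.
σ = (2.741 − 2.169)/(0.9154 − (-1.08)) = 0.287.
μ = 2.169 − (-1.08)·0.287 = 2.479.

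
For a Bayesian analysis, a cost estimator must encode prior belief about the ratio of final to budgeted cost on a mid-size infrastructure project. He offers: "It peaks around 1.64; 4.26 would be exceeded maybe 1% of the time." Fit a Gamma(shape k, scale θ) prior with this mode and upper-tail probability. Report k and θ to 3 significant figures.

Gamma(k,θ) with k>1 has mode (k−1)θ, so θ = 1.64/(k−1).
Need P(X < 4.26) = 0.99 with θ tied to k this way. Start at k = 2, θ = 1.64: P(X<4.26) ≈ 0.732.
Too low — raise k to concentrate. Iterating converges to k ≈ 6.11.
Then θ = 1.64/(6.11−1) ≈ 0.321.

k ≈ 6.11, θ ≈ 0.321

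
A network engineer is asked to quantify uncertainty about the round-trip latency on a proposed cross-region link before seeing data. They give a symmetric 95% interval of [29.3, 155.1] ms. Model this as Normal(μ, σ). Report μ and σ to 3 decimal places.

μ = 92.200, σ = 32.092

A symmetric 95% interval runs μ ± z·σ with z = 1.96.
Half-width = 62.9, so σ = 62.9/1.96 = 32.092.
μ is the interval midpoint, 92.200.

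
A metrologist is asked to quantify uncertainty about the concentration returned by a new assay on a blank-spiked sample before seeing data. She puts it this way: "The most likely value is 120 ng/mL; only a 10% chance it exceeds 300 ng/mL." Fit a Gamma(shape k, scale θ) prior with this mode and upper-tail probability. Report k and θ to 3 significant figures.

Gamma(k,θ) with k>1 has mode (k−1)θ, so θ = 120/(k−1).
Need P(X < 300) = 0.9 with θ tied to k this way. Start at k = 2, θ = 120: P(X<300) ≈ 0.713.
Too low — raise k to concentrate. Iterating converges to k ≈ 3.29.
Then θ = 120/(3.29−1) ≈ 52.5.

k ≈ 3.29, θ ≈ 52.5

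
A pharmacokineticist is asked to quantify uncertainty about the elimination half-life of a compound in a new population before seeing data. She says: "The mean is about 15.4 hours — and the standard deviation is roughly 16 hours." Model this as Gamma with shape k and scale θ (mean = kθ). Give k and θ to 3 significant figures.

k ≈ 0.926, θ ≈ 16.6

For Gamma(k, scale θ): mean = kθ, variance = kθ², so CV = 1/√k.
CV = SD/mean = 16/15.4 = 1.039, hence k = 1/CV² = 0.926.
Then θ = mean/k = 15.4/0.926 = 16.6.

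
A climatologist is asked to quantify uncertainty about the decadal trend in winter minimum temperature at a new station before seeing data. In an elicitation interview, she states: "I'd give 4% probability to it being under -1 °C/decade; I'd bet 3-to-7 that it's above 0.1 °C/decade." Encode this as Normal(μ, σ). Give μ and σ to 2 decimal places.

For Normal(μ,σ), the p-quantile is μ + z_p·σ. Here z_{0.04} = -1.751, z_{0.7} = 0.5244.
So -1 = μ − 1.751σ and 0.1 = μ + 0.5244σ.
Subtracting: σ = (0.1 − -1)/(0.5244 − (-1.751)) = 0.48.
Then μ = -1 − (-1.751)·0.48 = -0.15.

μ = -0.15, σ = 0.48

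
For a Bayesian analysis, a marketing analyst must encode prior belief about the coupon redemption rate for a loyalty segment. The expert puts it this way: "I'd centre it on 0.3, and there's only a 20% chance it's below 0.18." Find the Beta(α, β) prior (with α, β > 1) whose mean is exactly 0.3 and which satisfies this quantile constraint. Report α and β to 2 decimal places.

With mean 0.3 fixed, write α = 0.3s, β = 0.7s where s = α+β.
Need P(θ < 0.18) = 0.2 under Beta(0.3s, 0.7s). Normal approximation: (q−m)/√(m(1−m)/s) ≈ z_{0.2} = -0.842, so s ≈ 0.3·0.7·(-0.842)²/(0.18−0.3)² = 10.3.
At s = 10.3: P(θ<0.18) ≈ 0.206. Adjusting to match 0.2 gives s ≈ 10.72.
So α = 0.3·10.72 ≈ 3.22, β = 0.7·10.72 ≈ 7.51.

α ≈ 3.22, β ≈ 7.51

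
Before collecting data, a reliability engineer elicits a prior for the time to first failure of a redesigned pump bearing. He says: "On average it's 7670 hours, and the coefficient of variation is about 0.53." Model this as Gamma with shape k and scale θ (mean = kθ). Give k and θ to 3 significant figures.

For Gamma(k, scale θ): mean = kθ, variance = kθ², so CV = 1/√k.
CV = 0.53, hence k = 1/CV² = 3.56.
Then θ = mean/k = 7670/3.56 = 2150.

k ≈ 3.56, θ ≈ 2150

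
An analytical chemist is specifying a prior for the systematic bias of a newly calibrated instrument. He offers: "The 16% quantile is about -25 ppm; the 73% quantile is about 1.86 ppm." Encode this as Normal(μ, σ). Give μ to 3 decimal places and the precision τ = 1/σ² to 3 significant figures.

For Normal(μ,σ), the p-quantile is μ + z_p·σ. Here z_{0.16} = -0.9945, z_{0.73} = 0.6128.
So -25 = μ − 0.9945σ and 1.86 = μ + 0.6128σ.
Subtracting: σ = (1.86 − -25)/(0.6128 − (-0.9945)) = 16.712.
Then μ = -25 − (-0.9945)·16.712 = -8.381.
Precision τ = 1/σ² = 1/16.71² = 0.00358.

μ = -8.381, τ = 0.00358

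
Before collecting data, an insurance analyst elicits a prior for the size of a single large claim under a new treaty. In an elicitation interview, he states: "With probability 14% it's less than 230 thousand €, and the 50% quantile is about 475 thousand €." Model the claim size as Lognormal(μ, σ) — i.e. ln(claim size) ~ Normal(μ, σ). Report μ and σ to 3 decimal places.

μ ≈ 6.163, σ ≈ 0.671

If T ~ Lognormal(μ,σ) then ln T ~ Normal(μ,σ), so the p-quantile of ln T is μ + z_p·σ.
ln(230) = 5.438 and ln(475) = 6.163; z_{0.14} = -1.08, z_{0.5} = 0.
σ = (6.163 − 5.438)/(0 − (-1.08)) = 0.671.
μ = 5.438 − (-1.08)·0.671 = 6.163.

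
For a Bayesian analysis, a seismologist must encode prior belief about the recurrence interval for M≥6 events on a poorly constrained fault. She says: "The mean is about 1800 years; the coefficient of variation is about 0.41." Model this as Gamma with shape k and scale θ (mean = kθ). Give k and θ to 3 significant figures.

For Gamma(k, scale θ): mean = kθ, variance = kθ², so CV = 1/√k.
CV = 0.41, hence k = 1/CV² = 5.95.
Then θ = mean/k = 1800/5.95 = 303.

k ≈ 5.95, θ ≈ 303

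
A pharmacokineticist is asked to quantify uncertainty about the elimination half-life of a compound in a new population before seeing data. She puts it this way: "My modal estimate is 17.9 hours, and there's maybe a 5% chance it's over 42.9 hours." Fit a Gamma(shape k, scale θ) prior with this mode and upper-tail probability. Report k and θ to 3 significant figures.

Gamma(k,θ) with k>1 has mode (k−1)θ, so θ = 17.9/(k−1).
Need P(X < 42.9) = 0.95 with θ tied to k this way. Start at k = 2, θ = 17.9: P(X<42.9) ≈ 0.691.
Too low — raise k to concentrate. Iterating converges to k ≈ 4.57.
Then θ = 17.9/(4.57−1) ≈ 5.01.

k ≈ 4.57, θ ≈ 5.01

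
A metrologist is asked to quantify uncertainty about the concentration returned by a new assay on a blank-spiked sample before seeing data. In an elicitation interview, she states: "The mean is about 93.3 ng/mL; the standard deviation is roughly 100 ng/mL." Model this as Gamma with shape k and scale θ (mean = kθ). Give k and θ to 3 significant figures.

k ≈ 0.87, θ ≈ 107

For Gamma(k, scale θ): mean = kθ, variance = kθ², so CV = 1/√k.
CV = SD/mean = 100/93.3 = 1.072, hence k = 1/CV² = 0.87.
Then θ = mean/k = 93.3/0.87 = 107.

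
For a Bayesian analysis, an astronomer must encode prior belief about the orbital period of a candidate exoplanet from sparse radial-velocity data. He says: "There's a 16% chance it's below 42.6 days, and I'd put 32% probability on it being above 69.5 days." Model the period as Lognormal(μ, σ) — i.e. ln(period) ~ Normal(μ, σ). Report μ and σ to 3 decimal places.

If T ~ Lognormal(μ,σ) then ln T ~ Normal(μ,σ), so the p-quantile of ln T is μ + z_p·σ.
ln(42.6) = 3.752 and ln(69.5) = 4.241; z_{0.16} = -0.9945, z_{0.68} = 0.4677.
σ = (4.241 − 3.752)/(0.4677 − (-0.9945)) = 0.335.
μ = 3.752 − (-0.9945)·0.335 = 4.085.

μ ≈ 4.085, σ ≈ 0.335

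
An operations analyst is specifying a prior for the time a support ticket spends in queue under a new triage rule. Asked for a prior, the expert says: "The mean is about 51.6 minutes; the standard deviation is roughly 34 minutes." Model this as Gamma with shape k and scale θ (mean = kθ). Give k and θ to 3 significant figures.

k ≈ 2.3, θ ≈ 22.4

For Gamma(k, scale θ): mean = kθ, variance = kθ², so CV = 1/√k.
CV = SD/mean = 34/51.6 = 0.6589, hence k = 1/CV² = 2.3.
Then θ = mean/k = 51.6/2.3 = 22.4.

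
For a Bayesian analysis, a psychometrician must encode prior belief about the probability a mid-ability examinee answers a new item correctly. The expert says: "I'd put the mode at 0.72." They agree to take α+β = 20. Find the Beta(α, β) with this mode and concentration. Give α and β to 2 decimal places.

For α,β > 1 the Beta mode is (α−1)/(α+β−2). With α+β = 20, the mode is (α−1)/18.
Set (α−1)/18 = 0.72 → α = 1 + 0.72·18 = 13.96.
β = 20 − α = 6.04.

α = 13.96, β = 6.04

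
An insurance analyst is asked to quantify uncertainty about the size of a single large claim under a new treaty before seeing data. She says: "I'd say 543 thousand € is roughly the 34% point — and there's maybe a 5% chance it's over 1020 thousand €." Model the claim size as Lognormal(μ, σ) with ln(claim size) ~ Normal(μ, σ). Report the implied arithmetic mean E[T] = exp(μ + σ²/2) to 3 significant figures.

E[T] ≈ 646 thousand €

If T ~ Lognormal(μ,σ) then ln T ~ Normal(μ,σ), so the p-quantile of ln T is μ + z_p·σ.
ln(543) = 6.297 and ln(1020) = 6.928; z_{0.34} = -0.4125, z_{0.95} = 1.645.
σ = (6.928 − 6.297)/(1.645 − (-0.4125)) = 0.306.
μ = 6.297 − (-0.4125)·0.306 = 6.424.
E[T] = exp(μ + σ²/2) = exp(6.424 + 0.0470) = 646 thousand €.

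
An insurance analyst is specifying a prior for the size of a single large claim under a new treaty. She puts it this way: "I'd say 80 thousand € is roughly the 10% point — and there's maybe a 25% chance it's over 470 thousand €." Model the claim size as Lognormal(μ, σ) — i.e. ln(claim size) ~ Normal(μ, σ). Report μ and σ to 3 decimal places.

μ ≈ 5.542, σ ≈ 0.905

If T ~ Lognormal(μ,σ) then ln T ~ Normal(μ,σ), so the p-quantile of ln T is μ + z_p·σ.
ln(80) = 4.382 and ln(470) = 6.153; z_{0.1} = -1.282, z_{0.75} = 0.6745.
σ = (6.153 − 4.382)/(0.6745 − (-1.282)) = 0.905.
μ = 4.382 − (-1.282)·0.905 = 5.542.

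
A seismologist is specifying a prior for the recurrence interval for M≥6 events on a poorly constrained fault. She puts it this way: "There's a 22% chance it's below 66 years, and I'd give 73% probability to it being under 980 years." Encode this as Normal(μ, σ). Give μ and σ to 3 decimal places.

For Normal(μ,σ), the p-quantile is μ + z_p·σ. Here z_{0.22} = -0.7722, z_{0.73} = 0.6128.
So 66 = μ − 0.7722σ and 980 = μ + 0.6128σ.
Subtracting: σ = (980 − 66)/(0.6128 − (-0.7722)) = 659.925.
Then μ = 66 − (-0.7722)·659.925 = 575.589.

μ = 575.589, σ = 659.925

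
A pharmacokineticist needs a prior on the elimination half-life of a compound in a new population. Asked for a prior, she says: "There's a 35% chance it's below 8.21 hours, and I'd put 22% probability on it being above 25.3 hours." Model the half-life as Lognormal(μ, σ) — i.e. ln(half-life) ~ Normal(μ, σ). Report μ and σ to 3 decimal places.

μ ≈ 2.480, σ ≈ 0.972

If T ~ Lognormal(μ,σ) then ln T ~ Normal(μ,σ), so the p-quantile of ln T is μ + z_p·σ.
ln(8.21) = 2.105 and ln(25.3) = 3.231; z_{0.35} = -0.3853, z_{0.78} = 0.7722.
σ = (3.231 − 2.105)/(0.7722 − (-0.3853)) = 0.972.
μ = 2.105 − (-0.3853)·0.972 = 2.480.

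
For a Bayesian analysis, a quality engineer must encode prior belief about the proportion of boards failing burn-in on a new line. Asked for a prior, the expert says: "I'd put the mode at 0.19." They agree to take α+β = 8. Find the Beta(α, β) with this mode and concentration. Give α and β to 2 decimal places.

For α,β > 1 the Beta mode is (α−1)/(α+β−2). With α+β = 8, the mode is (α−1)/6.
Set (α−1)/6 = 0.19 → α = 1 + 0.19·6 = 2.14.
β = 8 − α = 5.86.

α = 2.14, β = 5.86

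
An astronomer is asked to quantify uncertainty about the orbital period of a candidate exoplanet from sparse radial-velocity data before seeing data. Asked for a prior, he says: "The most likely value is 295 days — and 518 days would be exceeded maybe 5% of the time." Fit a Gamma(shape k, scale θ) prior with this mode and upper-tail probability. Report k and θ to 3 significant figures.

k ≈ 9.8, θ ≈ 33.5

Gamma(k,θ) with k>1 has mode (k−1)θ, so θ = 295/(k−1).
Need P(X < 518) = 0.95 with θ tied to k this way. Start at k = 2, θ = 295: P(X<518) ≈ 0.524.
Too low — raise k to concentrate. Iterating converges to k ≈ 9.8.
Then θ = 295/(9.8−1) ≈ 33.5.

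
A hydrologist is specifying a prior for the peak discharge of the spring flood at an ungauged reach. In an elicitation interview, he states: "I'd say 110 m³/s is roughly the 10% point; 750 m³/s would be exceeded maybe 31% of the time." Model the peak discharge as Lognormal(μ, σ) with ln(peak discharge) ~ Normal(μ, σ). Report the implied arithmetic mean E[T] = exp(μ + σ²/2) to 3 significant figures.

E[T] ≈ 787 m³/s

If T ~ Lognormal(μ,σ) then ln T ~ Normal(μ,σ), so the p-quantile of ln T is μ + z_p·σ.
ln(110) = 4.7 and ln(750) = 6.62; z_{0.1} = -1.282, z_{0.69} = 0.4959.
σ = (6.62 − 4.7)/(0.4959 − (-1.282)) = 1.080.
μ = 4.7 − (-1.282)·1.080 = 6.085.
E[T] = exp(μ + σ²/2) = exp(6.085 + 0.5832) = 787 m³/s.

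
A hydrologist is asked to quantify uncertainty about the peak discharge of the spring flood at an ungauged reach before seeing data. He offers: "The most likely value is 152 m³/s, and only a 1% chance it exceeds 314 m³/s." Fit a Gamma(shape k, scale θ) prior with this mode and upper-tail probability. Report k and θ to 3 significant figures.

Gamma(k,θ) with k>1 has mode (k−1)θ, so θ = 152/(k−1).
Need P(X < 314) = 0.99 with θ tied to k this way. Start at k = 2, θ = 152: P(X<314) ≈ 0.612.
Too low — raise k to concentrate. Iterating converges to k ≈ 10.3.
Then θ = 152/(10.3−1) ≈ 16.4.

k ≈ 10.3, θ ≈ 16.4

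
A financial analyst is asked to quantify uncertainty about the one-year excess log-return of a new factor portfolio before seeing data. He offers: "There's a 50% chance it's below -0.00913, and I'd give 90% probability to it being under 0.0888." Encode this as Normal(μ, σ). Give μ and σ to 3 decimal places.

For Normal(μ,σ), the p-quantile is μ + z_p·σ. Here z_{0.5} = 0, z_{0.9} = 1.282.
So -0.00913 = μ + 0σ and 0.0888 = μ + 1.282σ.
Subtracting: σ = (0.0888 − -0.00913)/(1.282 − (0)) = 0.076.
Then μ = -0.00913 − (0)·0.076 = -0.009.

μ = -0.009, σ = 0.076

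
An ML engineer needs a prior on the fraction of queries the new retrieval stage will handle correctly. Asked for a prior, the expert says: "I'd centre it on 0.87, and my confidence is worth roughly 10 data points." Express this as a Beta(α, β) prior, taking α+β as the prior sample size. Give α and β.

α = 8.7, β = 1.3

Under the effective-sample-size interpretation, Beta(α, β) has prior mean α/(α+β) and prior sample size α+β.
So α+β = 10 and α/(α+β) = 0.87, giving α = 0.87·10 = 8.7 and β = 10 − 8.7 = 1.3.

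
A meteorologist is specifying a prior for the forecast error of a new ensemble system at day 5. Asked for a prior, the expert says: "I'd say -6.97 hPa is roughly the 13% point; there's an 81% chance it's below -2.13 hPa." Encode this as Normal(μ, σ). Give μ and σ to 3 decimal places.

μ = -4.250, σ = 2.415

The p-quantile of Normal(μ,σ) is μ + z_p·σ, with z_{0.13} = -1.126 and z_{0.81} = 0.8779.
Eliminate σ: μ = (z₂·x₁ − z₁·x₂)/(z₂ − z₁) = (0.8779·-6.97 − (-1.126)·-2.13)/2.004 = -4.250.
Then σ = (x₂ − x₁)/(z₂ − z₁) = (-2.13 − -6.97)/2.004 = 2.415.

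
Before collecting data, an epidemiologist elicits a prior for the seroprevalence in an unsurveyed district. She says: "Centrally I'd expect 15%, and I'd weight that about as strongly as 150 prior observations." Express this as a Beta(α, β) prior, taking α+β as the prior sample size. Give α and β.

α = 22.5, β = 127.5

Under the effective-sample-size interpretation, Beta(α, β) has prior mean α/(α+β) and prior sample size α+β.
So α+β = 150 and α/(α+β) = 0.15, giving α = 0.15·150 = 22.5 and β = 150 − 22.5 = 127.5.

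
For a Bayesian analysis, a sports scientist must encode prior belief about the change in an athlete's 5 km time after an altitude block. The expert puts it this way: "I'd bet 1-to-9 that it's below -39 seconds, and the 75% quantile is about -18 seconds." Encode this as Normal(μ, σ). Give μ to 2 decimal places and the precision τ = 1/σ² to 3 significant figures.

μ = -25.24, τ = 0.00868

For Normal(μ,σ), the p-quantile is μ + z_p·σ. Here z_{0.1} = -1.282, z_{0.75} = 0.6745.
So -39 = μ − 1.282σ and -18 = μ + 0.6745σ.
Subtracting: σ = (-18 − -39)/(0.6745 − (-1.282)) = 10.74.
Then μ = -39 − (-1.282)·10.74 = -25.24.
Precision τ = 1/σ² = 1/10.74² = 0.00868.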